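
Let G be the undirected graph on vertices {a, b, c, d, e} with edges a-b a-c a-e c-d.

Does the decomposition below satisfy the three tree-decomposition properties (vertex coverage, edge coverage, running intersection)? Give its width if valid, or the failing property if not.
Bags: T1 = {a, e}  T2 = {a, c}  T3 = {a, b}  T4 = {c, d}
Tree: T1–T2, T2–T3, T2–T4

Yes; width 1.

Vertex coverage: the bags together contain {a, b, c, d, e}, the full vertex set. Edge coverage: each edge of G has both endpoints in at least one bag. Running intersection: for every vertex, the bags containing it form a connected subtree. All three properties hold, so this is a valid tree decomposition of width max|bag| − 1 = 1, and hence tw(G) ≤ 1.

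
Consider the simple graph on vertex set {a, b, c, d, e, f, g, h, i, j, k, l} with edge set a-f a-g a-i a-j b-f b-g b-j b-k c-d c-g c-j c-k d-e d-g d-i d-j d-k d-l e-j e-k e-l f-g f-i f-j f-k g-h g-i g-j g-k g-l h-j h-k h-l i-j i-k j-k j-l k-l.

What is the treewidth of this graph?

A width-4 tree decomposition is:
Bags: B1 = {d, g, j, k, l}  B2 = {d, e, j, k, l}  B3 = {d, g, i, j, k}  B4 = {c, d, g, j, k}  B5 = {f, g, i, j, k}  B6 = {b, f, g, j, k}  B7 = {g, h, j, k, l}  B8 = {a, f, g, i, j}
Tree: B1–B2, B1–B3, B3–B4, B3–B5, B5–B6, B1–B7, B5–B8
The largest bag has 5 vertices, giving width 4; this decomposition certifies tw(G) ≤ 4. Conversely, {a, f, g, i, j} is a clique of size 5, and the vertices of any clique must share a bag in every tree decomposition; so some bag has ≥ 5 vertices and tw(G) ≥ 4. Hence tw(G) = 4 exactly.

4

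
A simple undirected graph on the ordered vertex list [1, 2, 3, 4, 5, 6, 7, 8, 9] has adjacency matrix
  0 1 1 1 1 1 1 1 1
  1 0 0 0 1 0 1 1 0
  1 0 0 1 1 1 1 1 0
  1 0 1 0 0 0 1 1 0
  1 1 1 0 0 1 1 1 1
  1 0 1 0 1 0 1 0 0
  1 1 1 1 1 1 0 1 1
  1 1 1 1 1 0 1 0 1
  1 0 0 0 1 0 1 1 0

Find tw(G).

4

A width-4 tree decomposition is:
Bags: B1 = {1, 3, 5, 7, 8}  B2 = {1, 2, 5, 7, 8}  B3 = {1, 3, 5, 6, 7}  B4 = {1, 5, 7, 8, 9}  B5 = {1, 3, 4, 7, 8}
Tree: B1–B2, B1–B3, B2–B4, B1–B5
Each bag holds 5 vertices, so the decomposition has width 4, which upper-bounds the treewidth. Conversely, {1, 3, 4, 7, 8} is a clique of size 5, and the vertices of any clique must share a bag in every tree decomposition; so some bag has ≥ 5 vertices and tw(G) ≥ 4. The upper and lower bounds meet at 4, so that is the treewidth.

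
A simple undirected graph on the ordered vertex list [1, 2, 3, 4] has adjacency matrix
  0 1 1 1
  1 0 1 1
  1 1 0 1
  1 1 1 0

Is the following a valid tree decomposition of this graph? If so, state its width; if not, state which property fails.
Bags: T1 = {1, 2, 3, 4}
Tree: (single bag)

Every vertex of G appears in some bag (union = {1, 2, 3, 4}); every edge is covered by a bag; and for each vertex v the set of bags containing v is connected in the bag tree. The decomposition is therefore valid. The largest bag has 4 vertices, so the width is 3.

Yes; width 3.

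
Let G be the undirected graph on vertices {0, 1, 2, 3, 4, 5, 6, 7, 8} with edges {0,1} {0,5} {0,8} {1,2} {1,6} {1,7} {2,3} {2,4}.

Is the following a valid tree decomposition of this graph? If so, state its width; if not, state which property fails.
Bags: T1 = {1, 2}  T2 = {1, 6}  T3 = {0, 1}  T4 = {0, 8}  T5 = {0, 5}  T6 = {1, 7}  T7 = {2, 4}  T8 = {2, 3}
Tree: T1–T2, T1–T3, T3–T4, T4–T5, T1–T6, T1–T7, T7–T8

Vertex coverage: the bags together contain {0, 1, 2, 3, 4, 5, 6, 7, 8}, the full vertex set. Edge coverage: each edge of G has both endpoints in at least one bag. Running intersection: for every vertex, the bags containing it form a connected subtree. All three properties hold, so this is a valid tree decomposition of width max|bag| − 1 = 1, and hence tw(G) ≤ 1.

Yes; width 1.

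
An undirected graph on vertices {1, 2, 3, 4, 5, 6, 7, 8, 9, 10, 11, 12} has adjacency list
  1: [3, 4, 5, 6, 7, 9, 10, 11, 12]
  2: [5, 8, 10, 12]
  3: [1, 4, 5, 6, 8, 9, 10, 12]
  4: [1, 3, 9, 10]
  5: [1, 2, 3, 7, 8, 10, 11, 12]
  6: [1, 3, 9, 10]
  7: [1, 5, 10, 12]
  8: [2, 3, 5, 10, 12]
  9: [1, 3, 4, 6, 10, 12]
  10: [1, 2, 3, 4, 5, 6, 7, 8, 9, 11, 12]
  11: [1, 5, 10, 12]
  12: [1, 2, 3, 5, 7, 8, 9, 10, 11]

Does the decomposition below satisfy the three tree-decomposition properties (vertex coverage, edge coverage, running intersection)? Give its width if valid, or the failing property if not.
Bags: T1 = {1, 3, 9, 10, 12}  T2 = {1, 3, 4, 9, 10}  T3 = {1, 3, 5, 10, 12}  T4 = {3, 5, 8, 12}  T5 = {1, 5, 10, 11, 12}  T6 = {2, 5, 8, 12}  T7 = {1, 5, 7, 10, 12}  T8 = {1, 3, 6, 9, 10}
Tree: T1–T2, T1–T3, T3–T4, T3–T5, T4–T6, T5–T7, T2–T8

A tree decomposition must satisfy three properties: every vertex lies in some bag; for every edge, both endpoints lie together in some bag; and for every vertex, the bags containing it form a connected subtree. Here edge (10,8) lies in no bag, so the decomposition is invalid.

No — edge (10,8) lies in no bag.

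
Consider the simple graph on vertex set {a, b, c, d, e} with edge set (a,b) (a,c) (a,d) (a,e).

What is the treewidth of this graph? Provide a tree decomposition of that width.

Treewidth 1.
One such decomposition:
Bags: B1 = {a, c}  B2 = {a, e}  B3 = {a, d}  B4 = {a, b}
Tree: B1–B2, B1–B3, B2–B4

The largest bag has 2 vertices, giving width 1; this decomposition certifies tw(G) ≤ 1. Since G has at least one edge (e.g. c–a), it is not an edgeless graph, so tw(G) ≥ 1. Combining the bounds, tw(G) = 1.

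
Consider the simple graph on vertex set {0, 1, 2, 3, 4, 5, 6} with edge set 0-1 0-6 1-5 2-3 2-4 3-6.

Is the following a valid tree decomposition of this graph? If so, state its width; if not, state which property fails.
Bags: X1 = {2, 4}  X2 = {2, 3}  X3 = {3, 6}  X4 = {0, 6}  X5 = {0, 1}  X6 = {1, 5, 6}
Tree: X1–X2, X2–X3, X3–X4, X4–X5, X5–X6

No — bags containing vertex 6 are not connected in the tree.

A tree decomposition must satisfy three properties: every vertex lies in some bag; for every edge, both endpoints lie together in some bag; and for every vertex, the bags containing it form a connected subtree. Here bags containing vertex 6 are not connected in the tree, so the decomposition is invalid.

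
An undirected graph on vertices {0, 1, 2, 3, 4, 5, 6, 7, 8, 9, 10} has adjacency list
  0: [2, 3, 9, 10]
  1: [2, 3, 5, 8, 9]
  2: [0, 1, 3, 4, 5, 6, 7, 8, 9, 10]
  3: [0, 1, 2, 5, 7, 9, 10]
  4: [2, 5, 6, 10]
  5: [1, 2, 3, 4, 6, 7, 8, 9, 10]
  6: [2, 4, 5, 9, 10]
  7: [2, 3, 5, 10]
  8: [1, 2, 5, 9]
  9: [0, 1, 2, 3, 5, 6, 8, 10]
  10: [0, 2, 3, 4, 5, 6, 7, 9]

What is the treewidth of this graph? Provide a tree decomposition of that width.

Each bag holds 5 vertices, so the decomposition has width 4, which upper-bounds the treewidth. Conversely, {0, 2, 3, 9, 10} is a clique of size 5, and the vertices of any clique must share a bag in every tree decomposition; so some bag has ≥ 5 vertices and tw(G) ≥ 4. Combining the bounds, tw(G) = 4.

Treewidth 4.
One optimal decomposition is:
Bags: B1 = {2, 5, 6, 9, 10}  B2 = {2, 4, 5, 6, 10}  B3 = {2, 3, 5, 9, 10}  B4 = {1, 2, 3, 5, 9}  B5 = {0, 2, 3, 9, 10}  B6 = {2, 3, 5, 7, 10}  B7 = {1, 2, 5, 8, 9}
Tree: B1–B2, B1–B3, B3–B4, B3–B5, B3–B6, B4–B7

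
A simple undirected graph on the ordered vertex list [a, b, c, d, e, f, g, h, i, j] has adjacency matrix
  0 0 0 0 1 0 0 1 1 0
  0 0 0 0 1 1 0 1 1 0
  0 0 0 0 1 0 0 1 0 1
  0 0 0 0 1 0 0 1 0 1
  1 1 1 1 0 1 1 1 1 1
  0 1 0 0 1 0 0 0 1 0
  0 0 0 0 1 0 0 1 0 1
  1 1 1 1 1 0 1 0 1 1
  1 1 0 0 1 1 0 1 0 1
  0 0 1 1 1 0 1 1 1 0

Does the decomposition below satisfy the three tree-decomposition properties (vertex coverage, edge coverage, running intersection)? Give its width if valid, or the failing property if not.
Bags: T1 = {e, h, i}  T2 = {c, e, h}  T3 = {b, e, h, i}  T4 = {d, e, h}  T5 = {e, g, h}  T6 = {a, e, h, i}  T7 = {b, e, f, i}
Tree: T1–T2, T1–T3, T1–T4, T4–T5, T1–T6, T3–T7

A tree decomposition must satisfy three properties: every vertex lies in some bag; for every edge, both endpoints lie together in some bag; and for every vertex, the bags containing it form a connected subtree. Here vertex j appears in no bag, so the decomposition is invalid.

No — vertex j appears in no bag.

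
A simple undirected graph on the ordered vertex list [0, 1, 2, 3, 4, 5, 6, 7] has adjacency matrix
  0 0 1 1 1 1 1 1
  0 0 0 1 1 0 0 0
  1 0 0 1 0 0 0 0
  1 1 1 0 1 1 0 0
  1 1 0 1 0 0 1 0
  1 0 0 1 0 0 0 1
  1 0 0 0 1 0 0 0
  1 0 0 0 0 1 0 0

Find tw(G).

A width-2 tree decomposition is:
Bags: B1 = {0, 3, 4}  B2 = {0, 3, 5}  B3 = {0, 2, 3}  B4 = {1, 3, 4}  B5 = {0, 4, 6}  B6 = {0, 5, 7}
Tree: B1–B2, B2–B3, B1–B4, B1–B5, B2–B6
Every bag has size at most 3, so the width is 3 − 1 = 2 and tw(G) ≤ 2. On the other hand G contains the 3-clique {0, 2, 3}. A clique must lie in a single bag of any decomposition, so no decomposition can have width below 2. Hence tw(G) = 2 exactly.

2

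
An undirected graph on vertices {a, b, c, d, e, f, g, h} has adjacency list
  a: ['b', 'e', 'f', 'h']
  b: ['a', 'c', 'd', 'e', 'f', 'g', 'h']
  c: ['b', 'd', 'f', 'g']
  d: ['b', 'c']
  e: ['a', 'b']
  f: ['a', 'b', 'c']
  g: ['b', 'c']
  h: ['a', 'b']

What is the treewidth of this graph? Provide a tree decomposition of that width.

Each bag holds 3 vertices, so the decomposition has width 2, which upper-bounds the treewidth. For the lower bound, the 3 vertices {a, b, e} are pairwise adjacent, and any tree decomposition puts a clique entirely inside one bag — forcing width ≥ 2. The upper and lower bounds meet at 2, so that is the treewidth.

Treewidth 2.
One such decomposition:
Bags: B1 = {b, c, g}  B2 = {b, c, f}  B3 = {a, b, f}  B4 = {b, c, d}  B5 = {a, b, e}  B6 = {a, b, h}
Tree: B1–B2, B2–B3, B2–B4, B3–B5, B5–B6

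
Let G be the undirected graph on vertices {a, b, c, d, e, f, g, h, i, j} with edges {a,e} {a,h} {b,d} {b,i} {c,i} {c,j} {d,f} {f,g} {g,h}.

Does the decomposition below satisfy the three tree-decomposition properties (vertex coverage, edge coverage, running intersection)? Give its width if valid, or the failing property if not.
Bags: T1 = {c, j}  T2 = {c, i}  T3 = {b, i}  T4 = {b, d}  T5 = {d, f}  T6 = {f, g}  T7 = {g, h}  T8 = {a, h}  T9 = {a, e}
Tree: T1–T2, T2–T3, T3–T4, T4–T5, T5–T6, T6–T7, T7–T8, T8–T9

Every vertex of G appears in some bag (union = {a, b, c, d, e, f, g, h, i, j}); every edge is covered by a bag; and for each vertex v the set of bags containing v is connected in the bag tree. The decomposition is therefore valid. The largest bag has 2 vertices, so the width is 1.

Yes; width 1.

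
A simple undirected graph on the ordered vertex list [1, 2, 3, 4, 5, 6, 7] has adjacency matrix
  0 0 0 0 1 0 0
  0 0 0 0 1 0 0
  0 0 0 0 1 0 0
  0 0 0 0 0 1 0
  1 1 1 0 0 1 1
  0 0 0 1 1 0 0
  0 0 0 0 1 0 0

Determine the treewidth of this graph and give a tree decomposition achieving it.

Treewidth 1.
One optimal decomposition is:
Bags: B1 = {5, 7}  B2 = {2, 5}  B3 = {1, 5}  B4 = {3, 5}  B5 = {5, 6}  B6 = {4, 6}
Tree: B1–B2, B1–B3, B1–B4, B4–B5, B5–B6

The largest bag has 2 vertices, giving width 1; this decomposition certifies tw(G) ≤ 1. Any graph with an edge has treewidth ≥ 1, and G has the edge 7–5. The upper and lower bounds meet at 1, so that is the treewidth.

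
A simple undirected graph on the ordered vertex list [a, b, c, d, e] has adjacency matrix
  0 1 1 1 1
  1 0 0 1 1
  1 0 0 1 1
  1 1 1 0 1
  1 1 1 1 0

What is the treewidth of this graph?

A width-3 tree decomposition is:
Bags: B1 = {a, c, d, e}  B2 = {a, b, d, e}
Tree: B1–B2
Each bag holds 4 vertices, so the decomposition has width 3, which upper-bounds the treewidth. For the lower bound, the 4 vertices {a, c, d, e} are pairwise adjacent, and any tree decomposition puts a clique entirely inside one bag — forcing width ≥ 3. Combining the bounds, tw(G) = 3.

3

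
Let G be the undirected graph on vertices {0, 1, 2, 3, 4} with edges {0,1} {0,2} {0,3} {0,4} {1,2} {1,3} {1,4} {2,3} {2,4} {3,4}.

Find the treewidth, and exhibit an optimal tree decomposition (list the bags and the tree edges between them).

A single bag containing all 5 vertices is trivially a valid decomposition of width 4. Conversely, {0, 1, 2, 3, 4} is a clique of size 5, and the vertices of any clique must share a bag in every tree decomposition; so some bag has ≥ 5 vertices and tw(G) ≥ 4. Combining the bounds, tw(G) = 4.

Treewidth 4.
Bags: B1 = {0, 1, 2, 3, 4}
Tree: (single bag)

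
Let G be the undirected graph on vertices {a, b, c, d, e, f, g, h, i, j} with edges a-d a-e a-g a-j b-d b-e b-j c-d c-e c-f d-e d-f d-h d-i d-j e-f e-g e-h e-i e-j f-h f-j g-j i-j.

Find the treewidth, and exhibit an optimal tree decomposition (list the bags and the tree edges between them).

Every bag has size at most 4, so the width is 4 − 1 = 3 and tw(G) ≤ 3. Conversely, {d, e, f, j} is a clique of size 4, and the vertices of any clique must share a bag in every tree decomposition; so some bag has ≥ 4 vertices and tw(G) ≥ 3. Therefore the treewidth is 3.

Treewidth 3.
One such decomposition:
Bags: B1 = {d, e, f, j}  B2 = {d, e, f, h}  B3 = {d, e, i, j}  B4 = {a, d, e, j}  B5 = {a, e, g, j}  B6 = {b, d, e, j}  B7 = {c, d, e, f}
Tree: B1–B2, B1–B3, B1–B4, B4–B5, B4–B6, B2–B7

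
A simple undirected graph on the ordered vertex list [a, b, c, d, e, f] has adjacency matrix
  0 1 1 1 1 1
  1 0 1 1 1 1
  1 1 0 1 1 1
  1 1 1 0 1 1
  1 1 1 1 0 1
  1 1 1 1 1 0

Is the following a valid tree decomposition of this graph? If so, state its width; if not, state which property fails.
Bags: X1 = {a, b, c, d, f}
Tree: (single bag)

A tree decomposition must satisfy three properties: every vertex lies in some bag; for every edge, both endpoints lie together in some bag; and for every vertex, the bags containing it form a connected subtree. Here vertex e appears in no bag, so the decomposition is invalid.

No — vertex e appears in no bag.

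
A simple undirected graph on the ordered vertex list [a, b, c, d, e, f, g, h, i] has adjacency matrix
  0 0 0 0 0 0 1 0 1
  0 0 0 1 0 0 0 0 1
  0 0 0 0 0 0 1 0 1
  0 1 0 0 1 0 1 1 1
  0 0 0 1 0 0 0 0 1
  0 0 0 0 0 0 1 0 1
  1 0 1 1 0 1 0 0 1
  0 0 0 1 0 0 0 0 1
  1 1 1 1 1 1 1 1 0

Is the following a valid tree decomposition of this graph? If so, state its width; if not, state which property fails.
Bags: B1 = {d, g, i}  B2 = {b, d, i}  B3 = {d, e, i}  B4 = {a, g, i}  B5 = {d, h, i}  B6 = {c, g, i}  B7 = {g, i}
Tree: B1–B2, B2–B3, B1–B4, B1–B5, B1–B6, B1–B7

No — vertex f appears in no bag.

A tree decomposition must satisfy three properties: every vertex lies in some bag; for every edge, both endpoints lie together in some bag; and for every vertex, the bags containing it form a connected subtree. Here vertex f appears in no bag, so the decomposition is invalid.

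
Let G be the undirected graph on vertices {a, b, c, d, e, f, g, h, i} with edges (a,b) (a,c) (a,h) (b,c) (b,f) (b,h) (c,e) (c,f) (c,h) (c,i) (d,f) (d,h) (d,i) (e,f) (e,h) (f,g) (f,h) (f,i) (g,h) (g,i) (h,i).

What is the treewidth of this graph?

3

A width-3 tree decomposition is:
Bags: B1 = {c, f, h, i}  B2 = {b, c, f, h}  B3 = {c, e, f, h}  B4 = {f, g, h, i}  B5 = {d, f, h, i}  B6 = {a, b, c, h}
Tree: B1–B2, B2–B3, B1–B4, B4–B5, B2–B6
Each bag holds 4 vertices, so the decomposition has width 3, which upper-bounds the treewidth. Conversely, {a, b, c, h} is a clique of size 4, and the vertices of any clique must share a bag in every tree decomposition; so some bag has ≥ 4 vertices and tw(G) ≥ 3. Hence tw(G) = 3 exactly.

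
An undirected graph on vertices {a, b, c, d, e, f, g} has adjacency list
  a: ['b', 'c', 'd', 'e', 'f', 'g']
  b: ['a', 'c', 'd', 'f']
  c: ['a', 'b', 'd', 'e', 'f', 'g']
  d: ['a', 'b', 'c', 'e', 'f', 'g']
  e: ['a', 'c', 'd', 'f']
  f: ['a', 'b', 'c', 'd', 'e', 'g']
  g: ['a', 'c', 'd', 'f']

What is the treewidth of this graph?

A width-4 tree decomposition is:
Bags: B1 = {a, b, c, d, f}  B2 = {a, c, d, f, g}  B3 = {a, c, d, e, f}
Tree: B1–B2, B1–B3
Each bag holds 5 vertices, so the decomposition has width 4, which upper-bounds the treewidth. For the lower bound, the 5 vertices {a, c, d, f, g} are pairwise adjacent, and any tree decomposition puts a clique entirely inside one bag — forcing width ≥ 4. Combining the bounds, tw(G) = 4.

4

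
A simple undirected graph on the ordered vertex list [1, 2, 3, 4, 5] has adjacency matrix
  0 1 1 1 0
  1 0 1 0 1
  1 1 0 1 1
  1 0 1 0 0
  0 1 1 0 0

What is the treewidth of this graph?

2

A width-2 tree decomposition is:
Bags: B1 = {2, 3, 5}  B2 = {1, 2, 3}  B3 = {1, 3, 4}
Tree: B1–B2, B2–B3
The largest bag has 3 vertices, giving width 2; this decomposition certifies tw(G) ≤ 2. Conversely, {1, 2, 3} is a clique of size 3, and the vertices of any clique must share a bag in every tree decomposition; so some bag has ≥ 3 vertices and tw(G) ≥ 2. Hence tw(G) = 2 exactly.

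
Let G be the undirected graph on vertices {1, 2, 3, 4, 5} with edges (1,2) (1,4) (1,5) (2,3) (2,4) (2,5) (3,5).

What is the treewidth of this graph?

2

A width-2 tree decomposition is:
Bags: B1 = {1, 2, 4}  B2 = {1, 2, 5}  B3 = {2, 3, 5}
Tree: B1–B2, B2–B3
Each bag holds 3 vertices, so the decomposition has width 2, which upper-bounds the treewidth. For the lower bound, the 3 vertices {1, 2, 4} are pairwise adjacent, and any tree decomposition puts a clique entirely inside one bag — forcing width ≥ 2. Hence tw(G) = 2 exactly.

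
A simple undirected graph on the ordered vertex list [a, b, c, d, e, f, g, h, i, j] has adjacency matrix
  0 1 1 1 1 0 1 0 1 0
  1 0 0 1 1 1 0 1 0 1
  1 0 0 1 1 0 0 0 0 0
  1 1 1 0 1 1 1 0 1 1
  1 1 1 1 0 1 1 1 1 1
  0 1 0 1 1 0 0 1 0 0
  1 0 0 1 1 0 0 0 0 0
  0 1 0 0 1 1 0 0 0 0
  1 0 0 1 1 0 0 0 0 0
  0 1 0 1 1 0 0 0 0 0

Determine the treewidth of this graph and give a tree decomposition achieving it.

Every bag has size at most 4, so the width is 4 − 1 = 3 and tw(G) ≤ 3. For the lower bound, the 4 vertices {a, d, e, g} are pairwise adjacent, and any tree decomposition puts a clique entirely inside one bag — forcing width ≥ 3. Combining the bounds, tw(G) = 3.

Treewidth 3.
One such decomposition:
Bags: B1 = {a, d, e, g}  B2 = {a, b, d, e}  B3 = {a, d, e, i}  B4 = {a, c, d, e}  B5 = {b, d, e, f}  B6 = {b, e, f, h}  B7 = {b, d, e, j}
Tree: B1–B2, B1–B3, B1–B4, B2–B5, B5–B6, B5–B7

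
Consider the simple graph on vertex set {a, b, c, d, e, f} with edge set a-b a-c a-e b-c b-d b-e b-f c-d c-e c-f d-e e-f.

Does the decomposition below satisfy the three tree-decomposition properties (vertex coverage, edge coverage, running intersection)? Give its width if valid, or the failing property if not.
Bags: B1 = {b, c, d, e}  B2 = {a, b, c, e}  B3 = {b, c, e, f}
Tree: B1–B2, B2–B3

Checking the three conditions: (i) the bags cover all of {a, b, c, d, e, f}; (ii) for each edge, some bag contains both endpoints; (iii) the bags containing any fixed vertex form a subtree. All hold, so the decomposition is valid with width 4 − 1 = 3.

Yes; width 3.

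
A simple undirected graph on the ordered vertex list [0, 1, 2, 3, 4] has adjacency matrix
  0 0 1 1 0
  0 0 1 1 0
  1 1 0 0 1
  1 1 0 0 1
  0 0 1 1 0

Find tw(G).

2

A width-2 tree decomposition is:
Bags: B1 = {2, 3, 4}  B2 = {1, 2, 3}  B3 = {0, 2, 3}
Tree: B1–B2, B2–B3
Every bag has size at most 3, so the width is 3 − 1 = 2 and tw(G) ≤ 2. Since 4–2–1–3–4 is a cycle in G, G is not acyclic. Forests are exactly the graphs of treewidth ≤ 1, so tw(G) ≥ 2. Therefore the treewidth is 2.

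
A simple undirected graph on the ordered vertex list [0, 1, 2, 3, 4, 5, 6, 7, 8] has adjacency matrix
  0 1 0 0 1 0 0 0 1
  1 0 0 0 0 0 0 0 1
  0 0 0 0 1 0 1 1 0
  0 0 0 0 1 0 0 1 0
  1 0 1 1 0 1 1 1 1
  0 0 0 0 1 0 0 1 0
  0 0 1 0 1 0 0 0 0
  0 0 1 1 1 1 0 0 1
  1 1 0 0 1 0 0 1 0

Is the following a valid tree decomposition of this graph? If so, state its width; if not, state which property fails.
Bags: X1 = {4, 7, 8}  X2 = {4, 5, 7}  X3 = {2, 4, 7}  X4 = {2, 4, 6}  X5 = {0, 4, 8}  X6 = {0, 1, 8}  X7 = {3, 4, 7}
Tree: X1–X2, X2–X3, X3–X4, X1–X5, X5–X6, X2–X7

Yes; width 2.

Every vertex of G appears in some bag (union = {0, 1, 2, 3, 4, 5, 6, 7, 8}); every edge is covered by a bag; and for each vertex v the set of bags containing v is connected in the bag tree. The decomposition is therefore valid. The largest bag has 3 vertices, so the width is 2.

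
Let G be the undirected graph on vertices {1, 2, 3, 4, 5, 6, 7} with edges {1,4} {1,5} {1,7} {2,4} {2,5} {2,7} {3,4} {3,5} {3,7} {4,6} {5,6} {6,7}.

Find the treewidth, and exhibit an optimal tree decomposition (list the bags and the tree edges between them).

Treewidth 3.
One optimal decomposition is:
Bags: B1 = {3, 4, 5, 7}  B2 = {2, 4, 5, 7}  B3 = {1, 4, 5, 7}  B4 = {4, 5, 6, 7}
Tree: B1–B2, B2–B3, B3–B4

Each bag holds 4 vertices, so the decomposition has width 3, which upper-bounds the treewidth. For the lower bound: the 4 vertex sets {3,4}, {2,5}, {7}, {1} are disjoint, each induces a connected subgraph, and every pair is joined by at least one edge of G. Contracting each set to a single vertex therefore yields K_{4} as a minor, and since treewidth is minor-monotone, tw(G) ≥ tw(K_{4}) = 3. Hence tw(G) = 3 exactly.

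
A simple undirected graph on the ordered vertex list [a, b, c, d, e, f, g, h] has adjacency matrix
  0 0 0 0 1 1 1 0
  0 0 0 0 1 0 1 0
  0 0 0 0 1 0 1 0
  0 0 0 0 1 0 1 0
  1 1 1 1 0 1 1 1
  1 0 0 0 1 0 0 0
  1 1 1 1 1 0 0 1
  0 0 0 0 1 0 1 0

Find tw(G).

2

A width-2 tree decomposition is:
Bags: B1 = {c, e, g}  B2 = {b, e, g}  B3 = {a, e, g}  B4 = {e, g, h}  B5 = {d, e, g}  B6 = {a, e, f}
Tree: B1–B2, B1–B3, B3–B4, B1–B5, B3–B6
Each bag holds 3 vertices, so the decomposition has width 2, which upper-bounds the treewidth. Conversely, {d, e, g} is a clique of size 3, and the vertices of any clique must share a bag in every tree decomposition; so some bag has ≥ 3 vertices and tw(G) ≥ 2. Combining the bounds, tw(G) = 2.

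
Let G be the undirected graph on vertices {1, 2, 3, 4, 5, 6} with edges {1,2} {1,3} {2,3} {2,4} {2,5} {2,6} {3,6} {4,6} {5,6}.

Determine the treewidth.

2

A width-2 tree decomposition is:
Bags: B1 = {2, 5, 6}  B2 = {2, 3, 6}  B3 = {2, 4, 6}  B4 = {1, 2, 3}
Tree: B1–B2, B1–B3, B2–B4
Each bag holds 3 vertices, so the decomposition has width 2, which upper-bounds the treewidth. On the other hand G contains the 3-clique {1, 2, 3}. A clique must lie in a single bag of any decomposition, so no decomposition can have width below 2. Combining the bounds, tw(G) = 2.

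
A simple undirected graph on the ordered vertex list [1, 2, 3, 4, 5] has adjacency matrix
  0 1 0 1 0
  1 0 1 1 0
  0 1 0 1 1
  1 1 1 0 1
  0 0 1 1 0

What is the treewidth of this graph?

A width-2 tree decomposition is:
Bags: B1 = {3, 4, 5}  B2 = {2, 3, 4}  B3 = {1, 2, 4}
Tree: B1–B2, B2–B3
The largest bag has 3 vertices, giving width 2; this decomposition certifies tw(G) ≤ 2. On the other hand G contains the 3-clique {1, 2, 4}. A clique must lie in a single bag of any decomposition, so no decomposition can have width below 2. The upper and lower bounds meet at 2, so that is the treewidth.

2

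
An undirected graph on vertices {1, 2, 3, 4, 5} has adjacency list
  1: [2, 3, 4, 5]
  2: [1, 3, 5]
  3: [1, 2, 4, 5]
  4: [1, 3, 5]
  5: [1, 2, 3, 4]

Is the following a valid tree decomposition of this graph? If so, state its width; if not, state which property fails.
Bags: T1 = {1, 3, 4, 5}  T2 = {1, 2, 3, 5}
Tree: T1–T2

Vertex coverage: the bags together contain {1, 2, 3, 4, 5}, the full vertex set. Edge coverage: each edge of G has both endpoints in at least one bag. Running intersection: for every vertex, the bags containing it form a connected subtree. All three properties hold, so this is a valid tree decomposition of width max|bag| − 1 = 3, and hence tw(G) ≤ 3.

Yes; width 3.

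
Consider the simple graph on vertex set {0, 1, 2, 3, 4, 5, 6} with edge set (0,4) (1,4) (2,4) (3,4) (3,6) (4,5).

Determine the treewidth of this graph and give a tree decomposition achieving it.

Treewidth 1.
One such decomposition:
Bags: B1 = {3, 6}  B2 = {3, 4}  B3 = {4, 5}  B4 = {0, 4}  B5 = {2, 4}  B6 = {1, 4}
Tree: B1–B2, B2–B3, B2–B4, B2–B5, B4–B6

Every bag has size at most 2, so the width is 2 − 1 = 1 and tw(G) ≤ 1. G has an edge, so its treewidth is at least 1. The upper and lower bounds meet at 1, so that is the treewidth.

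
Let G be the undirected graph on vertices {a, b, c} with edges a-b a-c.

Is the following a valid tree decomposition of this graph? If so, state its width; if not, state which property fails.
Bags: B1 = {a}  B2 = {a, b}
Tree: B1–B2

No — vertex c appears in no bag.

A tree decomposition must satisfy three properties: every vertex lies in some bag; for every edge, both endpoints lie together in some bag; and for every vertex, the bags containing it form a connected subtree. Here vertex c appears in no bag, so the decomposition is invalid.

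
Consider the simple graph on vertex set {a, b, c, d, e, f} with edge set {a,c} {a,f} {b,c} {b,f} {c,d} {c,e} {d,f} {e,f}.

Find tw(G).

2

A width-2 tree decomposition is:
Bags: B1 = {b, c, f}  B2 = {a, c, f}  B3 = {c, e, f}  B4 = {c, d, f}
Tree: B1–B2, B2–B3, B3–B4
The largest bag has 3 vertices, giving width 2; this decomposition certifies tw(G) ≤ 2. Since f–b–c–a–f is a cycle in G, G is not acyclic. Forests are exactly the graphs of treewidth ≤ 1, so tw(G) ≥ 2. The upper and lower bounds meet at 2, so that is the treewidth.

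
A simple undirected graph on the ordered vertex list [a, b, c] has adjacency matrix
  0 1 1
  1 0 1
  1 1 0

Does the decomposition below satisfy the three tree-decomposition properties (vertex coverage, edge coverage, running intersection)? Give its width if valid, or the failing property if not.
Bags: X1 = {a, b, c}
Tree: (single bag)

Checking the three conditions: (i) the bags cover all of {a, b, c}; (ii) for each edge, some bag contains both endpoints; (iii) the bags containing any fixed vertex form a subtree. All hold, so the decomposition is valid with width 3 − 1 = 2.

Yes; width 2.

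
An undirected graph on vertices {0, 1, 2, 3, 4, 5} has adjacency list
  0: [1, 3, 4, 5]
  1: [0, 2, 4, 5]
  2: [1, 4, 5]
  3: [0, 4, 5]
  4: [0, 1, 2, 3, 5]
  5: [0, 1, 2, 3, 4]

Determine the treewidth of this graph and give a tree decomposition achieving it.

Treewidth 3.
One optimal decomposition is:
Bags: B1 = {1, 2, 4, 5}  B2 = {0, 1, 4, 5}  B3 = {0, 3, 4, 5}
Tree: B1–B2, B2–B3

Each bag holds 4 vertices, so the decomposition has width 3, which upper-bounds the treewidth. For the lower bound, the 4 vertices {0, 1, 4, 5} are pairwise adjacent, and any tree decomposition puts a clique entirely inside one bag — forcing width ≥ 3. Combining the bounds, tw(G) = 3.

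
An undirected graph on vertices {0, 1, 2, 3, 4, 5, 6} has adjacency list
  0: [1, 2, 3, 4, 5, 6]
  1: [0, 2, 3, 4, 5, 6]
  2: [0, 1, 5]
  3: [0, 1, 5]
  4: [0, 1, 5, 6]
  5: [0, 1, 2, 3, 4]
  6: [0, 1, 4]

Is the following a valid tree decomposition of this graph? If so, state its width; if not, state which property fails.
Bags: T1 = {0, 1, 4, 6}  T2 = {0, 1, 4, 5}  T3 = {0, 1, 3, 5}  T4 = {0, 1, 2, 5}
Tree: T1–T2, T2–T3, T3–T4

Vertex coverage: the bags together contain {0, 1, 2, 3, 4, 5, 6}, the full vertex set. Edge coverage: each edge of G has both endpoints in at least one bag. Running intersection: for every vertex, the bags containing it form a connected subtree. All three properties hold, so this is a valid tree decomposition of width max|bag| − 1 = 3, and hence tw(G) ≤ 3.

Yes; width 3.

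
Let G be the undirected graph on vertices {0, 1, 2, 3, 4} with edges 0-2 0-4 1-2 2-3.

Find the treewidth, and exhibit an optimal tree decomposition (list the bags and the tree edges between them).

Each bag holds 2 vertices, so the decomposition has width 1, which upper-bounds the treewidth. G has an edge, so its treewidth is at least 1. Combining the bounds, tw(G) = 1.

Treewidth 1.
One optimal decomposition is:
Bags: B1 = {0, 2}  B2 = {0, 4}  B3 = {1, 2}  B4 = {2, 3}
Tree: B1–B2, B1–B3, B3–B4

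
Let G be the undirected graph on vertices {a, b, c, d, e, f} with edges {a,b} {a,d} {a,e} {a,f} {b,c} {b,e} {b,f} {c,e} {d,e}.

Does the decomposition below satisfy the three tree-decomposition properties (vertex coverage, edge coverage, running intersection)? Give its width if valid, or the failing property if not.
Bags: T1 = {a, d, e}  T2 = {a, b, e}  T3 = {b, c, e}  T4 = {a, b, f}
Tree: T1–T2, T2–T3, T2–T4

Yes; width 2.

Checking the three conditions: (i) the bags cover all of {a, b, c, d, e, f}; (ii) for each edge, some bag contains both endpoints; (iii) the bags containing any fixed vertex form a subtree. All hold, so the decomposition is valid with width 3 − 1 = 2.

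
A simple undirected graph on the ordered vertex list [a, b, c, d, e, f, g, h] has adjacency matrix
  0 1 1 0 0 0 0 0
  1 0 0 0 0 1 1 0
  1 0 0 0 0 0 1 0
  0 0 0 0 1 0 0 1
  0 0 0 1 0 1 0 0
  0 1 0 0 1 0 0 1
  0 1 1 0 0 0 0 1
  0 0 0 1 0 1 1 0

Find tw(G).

2

A width-2 tree decomposition is:
Bags: B1 = {a, c, g}  B2 = {a, b, g}  B3 = {b, g, h}  B4 = {b, f, h}  B5 = {d, f, h}  B6 = {d, e, f}
Tree: B1–B2, B2–B3, B3–B4, B4–B5, B5–B6
Every bag has size at most 3, so the width is 3 − 1 = 2 and tw(G) ≤ 2. Since c–a–b–g–c is a cycle in G, G is not acyclic. Forests are exactly the graphs of treewidth ≤ 1, so tw(G) ≥ 2. Hence tw(G) = 2 exactly.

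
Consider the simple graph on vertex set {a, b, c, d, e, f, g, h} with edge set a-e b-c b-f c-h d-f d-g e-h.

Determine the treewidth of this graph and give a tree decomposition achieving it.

The largest bag has 2 vertices, giving width 1; this decomposition certifies tw(G) ≤ 1. Since G has at least one edge (e.g. g–d), it is not an edgeless graph, so tw(G) ≥ 1. The upper and lower bounds meet at 1, so that is the treewidth.

Treewidth 1.
One optimal decomposition is:
Bags: B1 = {d, g}  B2 = {d, f}  B3 = {b, f}  B4 = {b, c}  B5 = {c, h}  B6 = {e, h}  B7 = {a, e}
Tree: B1–B2, B2–B3, B3–B4, B4–B5, B5–B6, B6–B7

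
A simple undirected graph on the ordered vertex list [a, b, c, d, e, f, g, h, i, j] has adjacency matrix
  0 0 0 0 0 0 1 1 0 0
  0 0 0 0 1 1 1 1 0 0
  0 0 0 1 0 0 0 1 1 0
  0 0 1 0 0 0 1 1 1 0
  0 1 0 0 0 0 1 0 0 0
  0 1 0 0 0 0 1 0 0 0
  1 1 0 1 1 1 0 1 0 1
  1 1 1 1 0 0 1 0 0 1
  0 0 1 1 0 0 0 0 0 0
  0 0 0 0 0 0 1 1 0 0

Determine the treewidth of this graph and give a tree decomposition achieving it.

Each bag holds 3 vertices, so the decomposition has width 2, which upper-bounds the treewidth. Conversely, {b, e, g} is a clique of size 3, and the vertices of any clique must share a bag in every tree decomposition; so some bag has ≥ 3 vertices and tw(G) ≥ 2. Therefore the treewidth is 2.

Treewidth 2.
One such decomposition:
Bags: B1 = {a, g, h}  B2 = {g, h, j}  B3 = {b, g, h}  B4 = {d, g, h}  B5 = {b, e, g}  B6 = {c, d, h}  B7 = {b, f, g}  B8 = {c, d, i}
Tree: B1–B2, B1–B3, B1–B4, B3–B5, B4–B6, B5–B7, B6–B8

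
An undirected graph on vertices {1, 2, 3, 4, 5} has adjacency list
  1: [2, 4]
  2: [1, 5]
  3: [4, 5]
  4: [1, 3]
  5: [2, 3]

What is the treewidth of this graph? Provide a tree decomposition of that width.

The largest bag has 3 vertices, giving width 2; this decomposition certifies tw(G) ≤ 2. Since 3–5–2–1–4–3 is a cycle in G, G is not acyclic. Forests are exactly the graphs of treewidth ≤ 1, so tw(G) ≥ 2. Therefore the treewidth is 2.

Treewidth 2.
One such decomposition:
Bags: B1 = {2, 3, 5}  B2 = {1, 2, 3}  B3 = {1, 3, 4}
Tree: B1–B2, B2–B3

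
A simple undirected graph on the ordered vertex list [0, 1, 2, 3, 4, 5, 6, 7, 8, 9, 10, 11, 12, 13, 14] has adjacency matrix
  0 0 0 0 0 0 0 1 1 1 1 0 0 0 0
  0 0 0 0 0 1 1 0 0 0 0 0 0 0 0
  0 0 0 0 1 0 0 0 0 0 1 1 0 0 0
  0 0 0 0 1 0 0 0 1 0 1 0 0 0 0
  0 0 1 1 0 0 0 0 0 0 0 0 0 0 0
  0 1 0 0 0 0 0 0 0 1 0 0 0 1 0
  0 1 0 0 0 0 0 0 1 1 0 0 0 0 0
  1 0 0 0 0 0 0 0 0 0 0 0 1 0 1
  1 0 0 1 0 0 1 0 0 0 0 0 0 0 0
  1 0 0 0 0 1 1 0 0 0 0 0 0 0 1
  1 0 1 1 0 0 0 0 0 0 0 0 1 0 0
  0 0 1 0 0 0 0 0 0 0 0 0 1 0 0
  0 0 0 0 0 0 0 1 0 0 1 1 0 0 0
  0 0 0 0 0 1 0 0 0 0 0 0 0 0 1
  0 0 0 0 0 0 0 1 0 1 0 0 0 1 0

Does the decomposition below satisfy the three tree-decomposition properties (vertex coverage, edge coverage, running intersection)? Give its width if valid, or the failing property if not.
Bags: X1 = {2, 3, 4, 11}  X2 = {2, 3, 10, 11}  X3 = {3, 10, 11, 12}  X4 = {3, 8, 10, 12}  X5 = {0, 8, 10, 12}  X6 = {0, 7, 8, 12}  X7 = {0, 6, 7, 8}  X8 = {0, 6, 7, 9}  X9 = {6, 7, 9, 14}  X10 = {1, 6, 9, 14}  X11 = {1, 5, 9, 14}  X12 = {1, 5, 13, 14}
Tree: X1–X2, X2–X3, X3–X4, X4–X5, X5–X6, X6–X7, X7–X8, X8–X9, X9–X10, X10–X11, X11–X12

Yes; width 3.

Vertex coverage: the bags together contain {0, 1, 2, 3, 4, 5, 6, 7, 8, 9, 10, 11, 12, 13, 14}, the full vertex set. Edge coverage: each edge of G has both endpoints in at least one bag. Running intersection: for every vertex, the bags containing it form a connected subtree. All three properties hold, so this is a valid tree decomposition of width max|bag| − 1 = 3, and hence tw(G) ≤ 3.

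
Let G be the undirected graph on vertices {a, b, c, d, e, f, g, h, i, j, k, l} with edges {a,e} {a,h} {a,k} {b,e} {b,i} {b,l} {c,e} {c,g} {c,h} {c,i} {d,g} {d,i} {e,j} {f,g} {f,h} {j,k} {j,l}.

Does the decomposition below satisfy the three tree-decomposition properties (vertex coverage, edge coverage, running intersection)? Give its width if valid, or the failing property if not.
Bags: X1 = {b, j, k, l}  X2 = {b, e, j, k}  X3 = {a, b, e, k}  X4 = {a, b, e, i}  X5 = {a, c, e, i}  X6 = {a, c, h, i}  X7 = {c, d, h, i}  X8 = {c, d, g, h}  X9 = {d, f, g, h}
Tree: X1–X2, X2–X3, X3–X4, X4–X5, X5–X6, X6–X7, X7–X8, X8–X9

Yes; width 3.

Checking the three conditions: (i) the bags cover all of {a, b, c, d, e, f, g, h, i, j, k, l}; (ii) for each edge, some bag contains both endpoints; (iii) the bags containing any fixed vertex form a subtree. All hold, so the decomposition is valid with width 4 − 1 = 3.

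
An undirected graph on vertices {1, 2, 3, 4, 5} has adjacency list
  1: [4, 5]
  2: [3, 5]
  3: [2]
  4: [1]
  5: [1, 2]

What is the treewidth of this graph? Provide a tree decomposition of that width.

Each bag holds 2 vertices, so the decomposition has width 1, which upper-bounds the treewidth. G has an edge, so its treewidth is at least 1. Therefore the treewidth is 1.

Treewidth 1.
One optimal decomposition is:
Bags: B1 = {2, 3}  B2 = {2, 5}  B3 = {1, 5}  B4 = {1, 4}
Tree: B1–B2, B2–B3, B3–B4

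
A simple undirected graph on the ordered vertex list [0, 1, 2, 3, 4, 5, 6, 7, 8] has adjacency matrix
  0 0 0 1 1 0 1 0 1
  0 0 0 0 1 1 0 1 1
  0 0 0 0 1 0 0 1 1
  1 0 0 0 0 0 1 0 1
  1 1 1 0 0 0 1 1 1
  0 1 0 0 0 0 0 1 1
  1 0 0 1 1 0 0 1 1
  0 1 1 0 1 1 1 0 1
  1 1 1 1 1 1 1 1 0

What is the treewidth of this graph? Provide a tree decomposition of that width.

Every bag has size at most 4, so the width is 4 − 1 = 3 and tw(G) ≤ 3. On the other hand G contains the 4-clique {0, 3, 6, 8}. A clique must lie in a single bag of any decomposition, so no decomposition can have width below 3. Therefore the treewidth is 3.

Treewidth 3.
Bags: B1 = {1, 4, 7, 8}  B2 = {2, 4, 7, 8}  B3 = {4, 6, 7, 8}  B4 = {0, 4, 6, 8}  B5 = {1, 5, 7, 8}  B6 = {0, 3, 6, 8}
Tree: B1–B2, B2–B3, B3–B4, B1–B5, B4–B6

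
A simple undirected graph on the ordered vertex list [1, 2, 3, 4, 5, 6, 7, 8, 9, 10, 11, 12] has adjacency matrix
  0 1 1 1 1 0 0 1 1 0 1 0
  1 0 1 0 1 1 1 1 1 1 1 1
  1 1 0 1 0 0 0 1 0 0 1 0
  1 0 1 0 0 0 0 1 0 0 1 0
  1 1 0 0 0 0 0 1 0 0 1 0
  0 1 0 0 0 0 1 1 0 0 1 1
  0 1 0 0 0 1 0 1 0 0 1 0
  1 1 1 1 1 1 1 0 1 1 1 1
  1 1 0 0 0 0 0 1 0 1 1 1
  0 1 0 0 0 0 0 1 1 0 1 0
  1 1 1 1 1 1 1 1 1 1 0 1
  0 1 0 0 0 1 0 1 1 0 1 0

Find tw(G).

A width-4 tree decomposition is:
Bags: B1 = {2, 8, 9, 10, 11}  B2 = {1, 2, 8, 9, 11}  B3 = {1, 2, 3, 8, 11}  B4 = {1, 3, 4, 8, 11}  B5 = {1, 2, 5, 8, 11}  B6 = {2, 8, 9, 11, 12}  B7 = {2, 6, 8, 11, 12}  B8 = {2, 6, 7, 8, 11}
Tree: B1–B2, B2–B3, B3–B4, B2–B5, B2–B6, B6–B7, B7–B8
Each bag holds 5 vertices, so the decomposition has width 4, which upper-bounds the treewidth. On the other hand G contains the 5-clique {1, 2, 8, 9, 11}. A clique must lie in a single bag of any decomposition, so no decomposition can have width below 4. Hence tw(G) = 4 exactly.

4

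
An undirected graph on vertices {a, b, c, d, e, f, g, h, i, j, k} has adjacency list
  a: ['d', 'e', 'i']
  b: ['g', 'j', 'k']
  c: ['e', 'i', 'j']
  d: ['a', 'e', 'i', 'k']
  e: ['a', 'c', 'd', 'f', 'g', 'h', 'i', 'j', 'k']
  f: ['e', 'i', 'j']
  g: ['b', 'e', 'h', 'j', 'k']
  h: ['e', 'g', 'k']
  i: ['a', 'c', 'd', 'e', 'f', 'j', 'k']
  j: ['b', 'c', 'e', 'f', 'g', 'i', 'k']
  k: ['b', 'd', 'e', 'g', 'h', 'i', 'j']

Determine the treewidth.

3

A width-3 tree decomposition is:
Bags: B1 = {c, e, i, j}  B2 = {e, i, j, k}  B3 = {e, g, j, k}  B4 = {e, g, h, k}  B5 = {d, e, i, k}  B6 = {b, g, j, k}  B7 = {a, d, e, i}  B8 = {e, f, i, j}
Tree: B1–B2, B2–B3, B3–B4, B2–B5, B3–B6, B5–B7, B1–B8
Each bag holds 4 vertices, so the decomposition has width 3, which upper-bounds the treewidth. For the lower bound, the 4 vertices {e, g, j, k} are pairwise adjacent, and any tree decomposition puts a clique entirely inside one bag — forcing width ≥ 3. The upper and lower bounds meet at 3, so that is the treewidth.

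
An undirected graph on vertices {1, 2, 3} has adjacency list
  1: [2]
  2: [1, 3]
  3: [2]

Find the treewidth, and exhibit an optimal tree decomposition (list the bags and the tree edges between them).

Treewidth 1.
Bags: B1 = {1, 2}  B2 = {2, 3}
Tree: B1–B2

The largest bag has 2 vertices, giving width 1; this decomposition certifies tw(G) ≤ 1. Since G has at least one edge (e.g. 1–2), it is not an edgeless graph, so tw(G) ≥ 1. Therefore the treewidth is 1.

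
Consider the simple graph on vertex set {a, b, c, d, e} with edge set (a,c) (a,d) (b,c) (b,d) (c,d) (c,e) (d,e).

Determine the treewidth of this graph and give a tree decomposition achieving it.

Treewidth 2.
One such decomposition:
Bags: B1 = {b, c, d}  B2 = {c, d, e}  B3 = {a, c, d}
Tree: B1–B2, B1–B3

The largest bag has 3 vertices, giving width 2; this decomposition certifies tw(G) ≤ 2. For the lower bound, the 3 vertices {c, d, e} are pairwise adjacent, and any tree decomposition puts a clique entirely inside one bag — forcing width ≥ 2. The upper and lower bounds meet at 2, so that is the treewidth.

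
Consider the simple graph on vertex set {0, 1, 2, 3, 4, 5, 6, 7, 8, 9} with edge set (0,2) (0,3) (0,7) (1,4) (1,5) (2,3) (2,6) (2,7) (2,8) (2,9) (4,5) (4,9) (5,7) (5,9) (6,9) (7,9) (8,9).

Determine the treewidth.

2

A width-2 tree decomposition is:
Bags: B1 = {0, 2, 7}  B2 = {2, 7, 9}  B3 = {5, 7, 9}  B4 = {2, 8, 9}  B5 = {2, 6, 9}  B6 = {4, 5, 9}  B7 = {1, 4, 5}  B8 = {0, 2, 3}
Tree: B1–B2, B2–B3, B2–B4, B4–B5, B3–B6, B6–B7, B1–B8
The largest bag has 3 vertices, giving width 2; this decomposition certifies tw(G) ≤ 2. For the lower bound, the 3 vertices {1, 4, 5} are pairwise adjacent, and any tree decomposition puts a clique entirely inside one bag — forcing width ≥ 2. Hence tw(G) = 2 exactly.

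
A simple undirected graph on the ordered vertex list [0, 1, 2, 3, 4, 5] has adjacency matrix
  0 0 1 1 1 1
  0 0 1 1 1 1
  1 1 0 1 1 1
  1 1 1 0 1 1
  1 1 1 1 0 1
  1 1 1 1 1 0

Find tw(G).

4

A width-4 tree decomposition is:
Bags: B1 = {0, 2, 3, 4, 5}  B2 = {1, 2, 3, 4, 5}
Tree: B1–B2
Each bag holds 5 vertices, so the decomposition has width 4, which upper-bounds the treewidth. On the other hand G contains the 5-clique {0, 2, 3, 4, 5}. A clique must lie in a single bag of any decomposition, so no decomposition can have width below 4. Combining the bounds, tw(G) = 4.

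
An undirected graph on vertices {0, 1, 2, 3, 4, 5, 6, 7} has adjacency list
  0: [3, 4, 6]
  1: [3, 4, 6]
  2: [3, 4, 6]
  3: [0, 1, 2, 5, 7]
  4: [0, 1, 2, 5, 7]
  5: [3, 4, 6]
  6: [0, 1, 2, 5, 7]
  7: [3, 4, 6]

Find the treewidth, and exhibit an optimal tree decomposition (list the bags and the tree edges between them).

Treewidth 3.
Bags: B1 = {1, 3, 4, 6}  B2 = {2, 3, 4, 6}  B3 = {3, 4, 6, 7}  B4 = {3, 4, 5, 6}  B5 = {0, 3, 4, 6}
Tree: B1–B2, B2–B3, B3–B4, B4–B5

Each bag holds 4 vertices, so the decomposition has width 3, which upper-bounds the treewidth. For the lower bound: the 4 vertex sets {1,6}, {2,4}, {3}, {7} are disjoint, each induces a connected subgraph, and every pair is joined by at least one edge of G. Contracting each set to a single vertex therefore yields K_{4} as a minor, and since treewidth is minor-monotone, tw(G) ≥ tw(K_{4}) = 3. The upper and lower bounds meet at 3, so that is the treewidth.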